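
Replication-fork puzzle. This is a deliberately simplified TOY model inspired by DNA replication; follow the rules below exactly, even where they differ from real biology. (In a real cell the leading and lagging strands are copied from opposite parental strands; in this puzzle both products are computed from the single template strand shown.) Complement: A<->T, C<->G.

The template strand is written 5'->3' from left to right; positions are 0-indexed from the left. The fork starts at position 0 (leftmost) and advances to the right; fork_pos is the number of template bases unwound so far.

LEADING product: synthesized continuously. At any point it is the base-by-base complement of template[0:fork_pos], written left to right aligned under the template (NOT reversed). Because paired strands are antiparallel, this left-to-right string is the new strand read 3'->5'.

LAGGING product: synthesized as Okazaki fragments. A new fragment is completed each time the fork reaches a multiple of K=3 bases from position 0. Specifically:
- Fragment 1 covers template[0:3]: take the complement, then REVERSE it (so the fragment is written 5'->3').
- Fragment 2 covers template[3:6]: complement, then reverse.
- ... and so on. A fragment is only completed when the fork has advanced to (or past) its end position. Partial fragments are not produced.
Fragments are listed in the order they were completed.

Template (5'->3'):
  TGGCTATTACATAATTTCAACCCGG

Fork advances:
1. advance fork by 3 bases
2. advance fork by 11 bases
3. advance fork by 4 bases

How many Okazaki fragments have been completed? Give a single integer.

Answer: 6

Derivation:
Step 1: advance 3 -> fork_pos = 0 + 3 = 3. Reached multiple(s) of 3: 3 -> fragment 1 completed (1 total).
Step 2: advance 11 -> fork_pos = 3 + 11 = 14. Reached multiple(s) of 3: 6, 9, 12 -> fragments 2-4 completed (4 total).
Step 3: advance 4 -> fork_pos = 14 + 4 = 18. Reached multiple(s) of 3: 15, 18 -> fragments 5-6 completed (6 total).
Check: final fork_pos = 18; the multiples of 3 that are <= 18 are 3..18 -> 18 // 3 = 6 completed fragment(s).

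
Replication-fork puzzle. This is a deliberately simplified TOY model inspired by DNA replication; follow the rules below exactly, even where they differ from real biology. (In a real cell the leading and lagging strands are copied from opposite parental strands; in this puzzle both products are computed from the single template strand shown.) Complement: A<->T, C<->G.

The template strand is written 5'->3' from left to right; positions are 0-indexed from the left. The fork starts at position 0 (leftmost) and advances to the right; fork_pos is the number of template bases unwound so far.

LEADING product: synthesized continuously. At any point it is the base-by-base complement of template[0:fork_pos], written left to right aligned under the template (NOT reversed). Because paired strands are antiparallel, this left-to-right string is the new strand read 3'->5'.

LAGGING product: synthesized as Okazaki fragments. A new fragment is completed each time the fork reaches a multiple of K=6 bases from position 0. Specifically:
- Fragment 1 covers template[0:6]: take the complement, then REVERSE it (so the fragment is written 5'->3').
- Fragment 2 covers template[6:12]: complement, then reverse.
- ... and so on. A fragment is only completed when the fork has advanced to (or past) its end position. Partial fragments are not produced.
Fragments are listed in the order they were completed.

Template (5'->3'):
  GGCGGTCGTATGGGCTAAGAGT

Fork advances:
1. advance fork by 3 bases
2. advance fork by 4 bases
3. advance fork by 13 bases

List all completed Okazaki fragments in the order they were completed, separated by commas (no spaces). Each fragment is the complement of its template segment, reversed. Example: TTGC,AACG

Step 1: advance 3 -> fork_pos = 0 + 3 = 3. Next multiple of 6 is 6 (not reached); still 0 fragment(s).
Step 2: advance 4 -> fork_pos = 3 + 4 = 7. Reached multiple(s) of 6: 6 -> fragment 1 completed (1 total).
Step 3: advance 13 -> fork_pos = 7 + 13 = 20. Reached multiple(s) of 6: 12, 18 -> fragments 2-3 completed (3 total).
Final fork_pos = 20, so 3 fragment(s) are complete. Build each: template segment -> complement -> reverse.
Fragment 1: template[0:6] = GGCGGT -> complement CCGCCA -> reversed ACCGCC
Fragment 2: template[6:12] = CGTATG -> complement GCATAC -> reversed CATACG
Fragment 3: template[12:18] = GGCTAA -> complement CCGATT -> reversed TTAGCC

Answer: ACCGCC,CATACG,TTAGCC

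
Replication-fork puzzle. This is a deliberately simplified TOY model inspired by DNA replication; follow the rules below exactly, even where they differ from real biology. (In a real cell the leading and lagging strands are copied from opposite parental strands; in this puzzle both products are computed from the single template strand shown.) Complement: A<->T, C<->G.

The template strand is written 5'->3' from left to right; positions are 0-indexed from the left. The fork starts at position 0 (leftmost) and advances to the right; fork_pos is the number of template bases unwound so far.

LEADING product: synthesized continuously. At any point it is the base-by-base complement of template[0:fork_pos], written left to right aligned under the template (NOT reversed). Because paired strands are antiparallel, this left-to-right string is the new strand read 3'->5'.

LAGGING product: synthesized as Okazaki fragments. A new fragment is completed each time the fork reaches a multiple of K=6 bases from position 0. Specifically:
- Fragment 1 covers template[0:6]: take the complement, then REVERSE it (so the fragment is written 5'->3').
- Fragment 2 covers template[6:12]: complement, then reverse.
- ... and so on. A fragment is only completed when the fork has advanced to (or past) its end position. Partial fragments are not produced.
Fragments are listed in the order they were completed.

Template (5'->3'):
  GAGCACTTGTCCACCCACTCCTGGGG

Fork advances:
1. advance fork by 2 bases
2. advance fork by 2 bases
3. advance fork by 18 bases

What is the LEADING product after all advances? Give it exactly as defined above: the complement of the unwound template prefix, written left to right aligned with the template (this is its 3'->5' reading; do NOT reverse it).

Step 1: advance 2 -> fork_pos = 0 + 2 = 2.
Step 2: advance 2 -> fork_pos = 2 + 2 = 4.
Step 3: advance 18 -> fork_pos = 4 + 18 = 22.
Unwound prefix: template[0:22] = GAGCACTTGTCCACCCACTCCT
Complement it base by base (A<->T, C<->G), keeping left-to-right order:
  [0:5] GAGCA -> CTCGT
  [5:10] CTTGT -> GAACA
  [10:15] CCACC -> GGTGG
  [15:20] CACTC -> GTGAG
  [20:22] CT -> GA
Concatenate: CTCGTGAACAGGTGGGTGAGGA (length 22; written aligned with the template, i.e. 3'->5').

Answer: CTCGTGAACAGGTGGGTGAGGA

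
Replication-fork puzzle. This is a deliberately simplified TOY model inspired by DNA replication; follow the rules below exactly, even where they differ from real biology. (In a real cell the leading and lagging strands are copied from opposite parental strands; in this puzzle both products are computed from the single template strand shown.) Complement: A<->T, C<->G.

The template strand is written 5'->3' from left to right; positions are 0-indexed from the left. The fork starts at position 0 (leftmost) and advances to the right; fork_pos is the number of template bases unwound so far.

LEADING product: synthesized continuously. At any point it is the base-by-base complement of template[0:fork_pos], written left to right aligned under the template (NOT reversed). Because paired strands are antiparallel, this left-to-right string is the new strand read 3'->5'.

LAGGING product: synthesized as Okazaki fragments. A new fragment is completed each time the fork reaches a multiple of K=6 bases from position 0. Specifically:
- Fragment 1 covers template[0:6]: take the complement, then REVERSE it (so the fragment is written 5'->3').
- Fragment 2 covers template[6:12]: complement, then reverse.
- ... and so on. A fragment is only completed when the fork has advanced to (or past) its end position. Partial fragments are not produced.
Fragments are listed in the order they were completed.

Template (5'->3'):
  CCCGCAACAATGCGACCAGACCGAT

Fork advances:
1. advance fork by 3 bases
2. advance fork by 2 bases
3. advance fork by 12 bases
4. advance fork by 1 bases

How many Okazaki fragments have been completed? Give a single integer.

Answer: 3

Derivation:
Step 1: advance 3 -> fork_pos = 0 + 3 = 3. Next multiple of 6 is 6 (not reached); still 0 fragment(s).
Step 2: advance 2 -> fork_pos = 3 + 2 = 5. Next multiple of 6 is 6 (not reached); still 0 fragment(s).
Step 3: advance 12 -> fork_pos = 5 + 12 = 17. Reached multiple(s) of 6: 6, 12 -> fragments 1-2 completed (2 total).
Step 4: advance 1 -> fork_pos = 17 + 1 = 18. Reached multiple(s) of 6: 18 -> fragment 3 completed (3 total).
Check: final fork_pos = 18; the multiples of 6 that are <= 18 are 6..18 -> 18 // 6 = 3 completed fragment(s).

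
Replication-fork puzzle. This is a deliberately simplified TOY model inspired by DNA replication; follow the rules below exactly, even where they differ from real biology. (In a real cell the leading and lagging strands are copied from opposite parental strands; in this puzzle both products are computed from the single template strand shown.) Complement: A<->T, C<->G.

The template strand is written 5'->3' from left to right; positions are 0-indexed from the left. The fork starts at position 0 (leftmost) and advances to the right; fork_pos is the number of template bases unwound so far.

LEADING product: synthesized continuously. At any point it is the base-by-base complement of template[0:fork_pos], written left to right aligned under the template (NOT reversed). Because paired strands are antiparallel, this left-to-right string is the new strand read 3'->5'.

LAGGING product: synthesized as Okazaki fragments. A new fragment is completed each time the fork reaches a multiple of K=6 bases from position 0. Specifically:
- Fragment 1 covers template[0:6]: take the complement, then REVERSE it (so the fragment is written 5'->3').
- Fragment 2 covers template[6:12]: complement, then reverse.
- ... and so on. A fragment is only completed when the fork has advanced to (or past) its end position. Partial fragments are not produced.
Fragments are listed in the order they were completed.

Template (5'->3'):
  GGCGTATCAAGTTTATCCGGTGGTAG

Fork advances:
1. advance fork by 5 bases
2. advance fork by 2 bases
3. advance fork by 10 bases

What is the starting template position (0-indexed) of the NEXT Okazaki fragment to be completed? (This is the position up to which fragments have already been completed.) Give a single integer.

Answer: 12

Derivation:
Step 1: advance 5 -> fork_pos = 0 + 5 = 5. Next multiple of 6 is 6 (not reached); still 0 fragment(s).
Step 2: advance 2 -> fork_pos = 5 + 2 = 7. Reached multiple(s) of 6: 6 -> fragment 1 completed (1 total).
Step 3: advance 10 -> fork_pos = 7 + 10 = 17. Reached multiple(s) of 6: 12 -> fragment 2 completed (2 total).
2 fragment(s) completed, covering template[0:12] (2 x 6 = 12). The next fragment, fragment 3, covers template[12:18], so it starts at position 12.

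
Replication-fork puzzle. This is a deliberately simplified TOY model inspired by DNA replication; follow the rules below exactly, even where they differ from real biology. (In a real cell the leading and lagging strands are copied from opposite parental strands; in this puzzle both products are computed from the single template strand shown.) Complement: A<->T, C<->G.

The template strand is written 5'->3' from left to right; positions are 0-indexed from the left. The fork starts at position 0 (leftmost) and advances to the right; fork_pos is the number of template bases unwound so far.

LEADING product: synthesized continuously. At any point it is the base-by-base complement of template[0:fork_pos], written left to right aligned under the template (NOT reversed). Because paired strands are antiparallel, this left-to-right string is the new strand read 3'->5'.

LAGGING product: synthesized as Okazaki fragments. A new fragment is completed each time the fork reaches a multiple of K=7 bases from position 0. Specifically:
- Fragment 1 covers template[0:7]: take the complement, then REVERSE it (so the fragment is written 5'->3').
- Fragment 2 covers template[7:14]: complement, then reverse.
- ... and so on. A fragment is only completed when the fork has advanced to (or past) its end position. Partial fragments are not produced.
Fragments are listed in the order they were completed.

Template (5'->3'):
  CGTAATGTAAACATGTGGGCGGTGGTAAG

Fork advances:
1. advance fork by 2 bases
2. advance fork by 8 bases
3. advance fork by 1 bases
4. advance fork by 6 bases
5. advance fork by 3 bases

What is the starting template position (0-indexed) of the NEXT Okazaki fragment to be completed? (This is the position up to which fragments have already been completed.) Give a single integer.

Step 1: advance 2 -> fork_pos = 0 + 2 = 2. Next multiple of 7 is 7 (not reached); still 0 fragment(s).
Step 2: advance 8 -> fork_pos = 2 + 8 = 10. Reached multiple(s) of 7: 7 -> fragment 1 completed (1 total).
Step 3: advance 1 -> fork_pos = 10 + 1 = 11. Next multiple of 7 is 14 (not reached); still 1 fragment(s).
Step 4: advance 6 -> fork_pos = 11 + 6 = 17. Reached multiple(s) of 7: 14 -> fragment 2 completed (2 total).
Step 5: advance 3 -> fork_pos = 17 + 3 = 20. Next multiple of 7 is 21 (not reached); still 2 fragment(s).
2 fragment(s) completed, covering template[0:14] (2 x 7 = 14). The next fragment, fragment 3, covers template[14:21], so it starts at position 14.

Answer: 14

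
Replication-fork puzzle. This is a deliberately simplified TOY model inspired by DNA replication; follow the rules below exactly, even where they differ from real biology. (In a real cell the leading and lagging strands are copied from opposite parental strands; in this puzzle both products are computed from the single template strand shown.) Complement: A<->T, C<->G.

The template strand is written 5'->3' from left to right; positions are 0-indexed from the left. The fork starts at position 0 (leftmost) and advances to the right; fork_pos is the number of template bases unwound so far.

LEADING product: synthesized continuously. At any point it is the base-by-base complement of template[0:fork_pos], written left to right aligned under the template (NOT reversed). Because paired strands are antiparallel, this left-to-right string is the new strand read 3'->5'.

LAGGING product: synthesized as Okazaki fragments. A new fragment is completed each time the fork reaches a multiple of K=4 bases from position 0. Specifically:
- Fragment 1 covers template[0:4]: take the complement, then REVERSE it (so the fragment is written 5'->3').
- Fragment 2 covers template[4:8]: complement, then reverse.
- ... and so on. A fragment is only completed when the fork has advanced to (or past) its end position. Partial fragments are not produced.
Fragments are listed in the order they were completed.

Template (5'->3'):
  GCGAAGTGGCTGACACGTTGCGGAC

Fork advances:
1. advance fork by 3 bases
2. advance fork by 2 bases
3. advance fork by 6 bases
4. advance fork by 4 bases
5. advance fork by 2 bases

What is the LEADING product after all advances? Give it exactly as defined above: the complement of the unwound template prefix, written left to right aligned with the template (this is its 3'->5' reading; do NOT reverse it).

Answer: CGCTTCACCGACTGTGC

Derivation:
Step 1: advance 3 -> fork_pos = 0 + 3 = 3.
Step 2: advance 2 -> fork_pos = 3 + 2 = 5.
Step 3: advance 6 -> fork_pos = 5 + 6 = 11.
Step 4: advance 4 -> fork_pos = 11 + 4 = 15.
Step 5: advance 2 -> fork_pos = 15 + 2 = 17.
Unwound prefix: template[0:17] = GCGAAGTGGCTGACACG
Complement it base by base (A<->T, C<->G), keeping left-to-right order:
  [0:5] GCGAA -> CGCTT
  [5:10] GTGGC -> CACCG
  [10:15] TGACA -> ACTGT
  [15:17] CG -> GC
Concatenate: CGCTTCACCGACTGTGC (length 17; written aligned with the template, i.e. 3'->5').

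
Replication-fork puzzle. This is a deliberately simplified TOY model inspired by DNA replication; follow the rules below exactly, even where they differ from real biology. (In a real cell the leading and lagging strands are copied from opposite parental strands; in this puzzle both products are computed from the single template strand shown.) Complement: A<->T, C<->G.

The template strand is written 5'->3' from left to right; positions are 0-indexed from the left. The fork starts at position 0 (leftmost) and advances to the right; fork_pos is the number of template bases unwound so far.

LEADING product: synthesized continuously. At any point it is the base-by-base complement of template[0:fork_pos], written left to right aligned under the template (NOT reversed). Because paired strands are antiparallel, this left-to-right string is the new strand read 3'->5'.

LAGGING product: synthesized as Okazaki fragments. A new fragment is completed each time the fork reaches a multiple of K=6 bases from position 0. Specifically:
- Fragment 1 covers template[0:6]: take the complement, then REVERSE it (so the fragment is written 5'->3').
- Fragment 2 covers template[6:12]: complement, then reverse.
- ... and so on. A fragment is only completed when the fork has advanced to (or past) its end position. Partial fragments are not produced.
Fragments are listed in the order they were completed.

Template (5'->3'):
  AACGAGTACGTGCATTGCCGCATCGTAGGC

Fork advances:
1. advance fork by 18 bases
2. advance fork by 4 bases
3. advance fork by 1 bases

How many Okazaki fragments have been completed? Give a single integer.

Answer: 3

Derivation:
Step 1: advance 18 -> fork_pos = 0 + 18 = 18. Reached multiple(s) of 6: 6, 12, 18 -> fragments 1-3 completed (3 total).
Step 2: advance 4 -> fork_pos = 18 + 4 = 22. Next multiple of 6 is 24 (not reached); still 3 fragment(s).
Step 3: advance 1 -> fork_pos = 22 + 1 = 23. Next multiple of 6 is 24 (not reached); still 3 fragment(s).
Check: final fork_pos = 23; the multiples of 6 that are <= 23 are 6..18 -> 23 // 6 = 3 completed fragment(s).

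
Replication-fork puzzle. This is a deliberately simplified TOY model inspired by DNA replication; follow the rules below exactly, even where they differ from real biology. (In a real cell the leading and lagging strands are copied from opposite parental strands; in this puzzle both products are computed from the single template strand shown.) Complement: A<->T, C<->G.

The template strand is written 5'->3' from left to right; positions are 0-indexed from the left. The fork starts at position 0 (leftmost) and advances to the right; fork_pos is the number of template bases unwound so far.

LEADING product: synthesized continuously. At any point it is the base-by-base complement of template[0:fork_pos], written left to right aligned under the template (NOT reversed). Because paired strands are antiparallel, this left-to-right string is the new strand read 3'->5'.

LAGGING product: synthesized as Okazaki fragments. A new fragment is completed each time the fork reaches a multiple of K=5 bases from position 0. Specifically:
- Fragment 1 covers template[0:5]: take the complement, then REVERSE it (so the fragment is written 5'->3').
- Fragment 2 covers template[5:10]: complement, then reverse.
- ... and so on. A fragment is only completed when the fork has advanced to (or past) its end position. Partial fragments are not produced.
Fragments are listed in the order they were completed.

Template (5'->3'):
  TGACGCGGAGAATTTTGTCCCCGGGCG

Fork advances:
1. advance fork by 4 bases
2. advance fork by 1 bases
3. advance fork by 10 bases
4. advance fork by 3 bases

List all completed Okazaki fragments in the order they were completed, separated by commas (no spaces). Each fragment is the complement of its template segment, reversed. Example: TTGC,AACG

Answer: CGTCA,CTCCG,AAATT

Derivation:
Step 1: advance 4 -> fork_pos = 0 + 4 = 4. Next multiple of 5 is 5 (not reached); still 0 fragment(s).
Step 2: advance 1 -> fork_pos = 4 + 1 = 5. Reached multiple(s) of 5: 5 -> fragment 1 completed (1 total).
Step 3: advance 10 -> fork_pos = 5 + 10 = 15. Reached multiple(s) of 5: 10, 15 -> fragments 2-3 completed (3 total).
Step 4: advance 3 -> fork_pos = 15 + 3 = 18. Next multiple of 5 is 20 (not reached); still 3 fragment(s).
Final fork_pos = 18, so 3 fragment(s) are complete. Build each: template segment -> complement -> reverse.
Fragment 1: template[0:5] = TGACG -> complement ACTGC -> reversed CGTCA
Fragment 2: template[5:10] = CGGAG -> complement GCCTC -> reversed CTCCG
Fragment 3: template[10:15] = AATTT -> complement TTAAA -> reversed AAATT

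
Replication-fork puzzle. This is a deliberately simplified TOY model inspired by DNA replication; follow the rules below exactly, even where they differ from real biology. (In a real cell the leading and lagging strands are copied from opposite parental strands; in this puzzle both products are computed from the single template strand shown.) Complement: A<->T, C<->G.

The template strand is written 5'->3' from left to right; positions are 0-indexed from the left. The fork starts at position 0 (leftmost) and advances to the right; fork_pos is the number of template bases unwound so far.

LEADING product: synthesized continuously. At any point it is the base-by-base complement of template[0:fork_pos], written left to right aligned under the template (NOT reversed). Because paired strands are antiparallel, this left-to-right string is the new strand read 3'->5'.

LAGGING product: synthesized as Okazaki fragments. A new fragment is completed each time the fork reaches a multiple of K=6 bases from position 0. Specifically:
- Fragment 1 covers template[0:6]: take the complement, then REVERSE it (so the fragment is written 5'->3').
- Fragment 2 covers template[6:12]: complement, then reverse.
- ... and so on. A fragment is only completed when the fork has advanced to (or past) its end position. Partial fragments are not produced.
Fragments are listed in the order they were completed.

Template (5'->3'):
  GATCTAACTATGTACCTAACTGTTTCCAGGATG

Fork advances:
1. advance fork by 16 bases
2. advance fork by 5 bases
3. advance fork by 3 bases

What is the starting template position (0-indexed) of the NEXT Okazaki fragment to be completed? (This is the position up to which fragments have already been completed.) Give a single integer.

Answer: 24

Derivation:
Step 1: advance 16 -> fork_pos = 0 + 16 = 16. Reached multiple(s) of 6: 6, 12 -> fragments 1-2 completed (2 total).
Step 2: advance 5 -> fork_pos = 16 + 5 = 21. Reached multiple(s) of 6: 18 -> fragment 3 completed (3 total).
Step 3: advance 3 -> fork_pos = 21 + 3 = 24. Reached multiple(s) of 6: 24 -> fragment 4 completed (4 total).
4 fragment(s) completed, covering template[0:24] (4 x 6 = 24). The next fragment, fragment 5, covers template[24:30], so it starts at position 24.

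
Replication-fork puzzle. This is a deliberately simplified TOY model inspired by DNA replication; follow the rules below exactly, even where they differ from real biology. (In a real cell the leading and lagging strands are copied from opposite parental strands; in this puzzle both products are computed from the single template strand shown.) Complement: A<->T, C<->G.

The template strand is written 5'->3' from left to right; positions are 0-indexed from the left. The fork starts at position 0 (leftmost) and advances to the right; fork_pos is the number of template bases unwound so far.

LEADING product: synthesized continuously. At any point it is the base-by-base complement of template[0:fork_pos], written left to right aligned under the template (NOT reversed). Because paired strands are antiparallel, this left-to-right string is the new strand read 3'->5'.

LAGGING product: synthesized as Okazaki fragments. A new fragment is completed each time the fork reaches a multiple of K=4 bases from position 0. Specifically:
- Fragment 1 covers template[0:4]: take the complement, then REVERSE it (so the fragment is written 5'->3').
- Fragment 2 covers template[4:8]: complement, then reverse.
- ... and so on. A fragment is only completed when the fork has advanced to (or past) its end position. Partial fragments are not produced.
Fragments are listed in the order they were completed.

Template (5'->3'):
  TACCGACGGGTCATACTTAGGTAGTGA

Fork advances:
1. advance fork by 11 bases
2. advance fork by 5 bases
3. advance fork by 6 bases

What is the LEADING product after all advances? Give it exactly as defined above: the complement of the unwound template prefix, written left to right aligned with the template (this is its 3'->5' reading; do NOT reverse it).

Answer: ATGGCTGCCCAGTATGAATCCA

Derivation:
Step 1: advance 11 -> fork_pos = 0 + 11 = 11.
Step 2: advance 5 -> fork_pos = 11 + 5 = 16.
Step 3: advance 6 -> fork_pos = 16 + 6 = 22.
Unwound prefix: template[0:22] = TACCGACGGGTCATACTTAGGT
Complement it base by base (A<->T, C<->G), keeping left-to-right order:
  [0:5] TACCG -> ATGGC
  [5:10] ACGGG -> TGCCC
  [10:15] TCATA -> AGTAT
  [15:20] CTTAG -> GAATC
  [20:22] GT -> CA
Concatenate: ATGGCTGCCCAGTATGAATCCA (length 22; written aligned with the template, i.e. 3'->5').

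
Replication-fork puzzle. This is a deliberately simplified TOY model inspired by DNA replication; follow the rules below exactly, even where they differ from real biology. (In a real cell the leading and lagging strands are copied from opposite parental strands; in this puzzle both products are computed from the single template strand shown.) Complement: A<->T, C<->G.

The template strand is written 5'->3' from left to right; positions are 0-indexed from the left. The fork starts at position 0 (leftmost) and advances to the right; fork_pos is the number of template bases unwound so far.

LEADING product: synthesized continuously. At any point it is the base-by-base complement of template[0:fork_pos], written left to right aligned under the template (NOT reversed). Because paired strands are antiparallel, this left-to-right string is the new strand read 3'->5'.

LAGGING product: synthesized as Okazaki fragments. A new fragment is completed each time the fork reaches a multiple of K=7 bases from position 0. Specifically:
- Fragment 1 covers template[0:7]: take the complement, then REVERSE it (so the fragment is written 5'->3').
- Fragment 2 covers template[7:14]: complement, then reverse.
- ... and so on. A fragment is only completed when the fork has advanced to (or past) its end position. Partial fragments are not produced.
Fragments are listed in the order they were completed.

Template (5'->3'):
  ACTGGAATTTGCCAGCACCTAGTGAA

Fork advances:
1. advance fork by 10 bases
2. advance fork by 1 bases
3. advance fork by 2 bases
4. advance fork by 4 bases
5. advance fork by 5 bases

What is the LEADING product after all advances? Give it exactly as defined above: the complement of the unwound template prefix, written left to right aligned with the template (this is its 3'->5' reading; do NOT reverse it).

Answer: TGACCTTAAACGGTCGTGGATC

Derivation:
Step 1: advance 10 -> fork_pos = 0 + 10 = 10.
Step 2: advance 1 -> fork_pos = 10 + 1 = 11.
Step 3: advance 2 -> fork_pos = 11 + 2 = 13.
Step 4: advance 4 -> fork_pos = 13 + 4 = 17.
Step 5: advance 5 -> fork_pos = 17 + 5 = 22.
Unwound prefix: template[0:22] = ACTGGAATTTGCCAGCACCTAG
Complement it base by base (A<->T, C<->G), keeping left-to-right order:
  [0:5] ACTGG -> TGACC
  [5:10] AATTT -> TTAAA
  [10:15] GCCAG -> CGGTC
  [15:20] CACCT -> GTGGA
  [20:22] AG -> TC
Concatenate: TGACCTTAAACGGTCGTGGATC (length 22; written aligned with the template, i.e. 3'->5').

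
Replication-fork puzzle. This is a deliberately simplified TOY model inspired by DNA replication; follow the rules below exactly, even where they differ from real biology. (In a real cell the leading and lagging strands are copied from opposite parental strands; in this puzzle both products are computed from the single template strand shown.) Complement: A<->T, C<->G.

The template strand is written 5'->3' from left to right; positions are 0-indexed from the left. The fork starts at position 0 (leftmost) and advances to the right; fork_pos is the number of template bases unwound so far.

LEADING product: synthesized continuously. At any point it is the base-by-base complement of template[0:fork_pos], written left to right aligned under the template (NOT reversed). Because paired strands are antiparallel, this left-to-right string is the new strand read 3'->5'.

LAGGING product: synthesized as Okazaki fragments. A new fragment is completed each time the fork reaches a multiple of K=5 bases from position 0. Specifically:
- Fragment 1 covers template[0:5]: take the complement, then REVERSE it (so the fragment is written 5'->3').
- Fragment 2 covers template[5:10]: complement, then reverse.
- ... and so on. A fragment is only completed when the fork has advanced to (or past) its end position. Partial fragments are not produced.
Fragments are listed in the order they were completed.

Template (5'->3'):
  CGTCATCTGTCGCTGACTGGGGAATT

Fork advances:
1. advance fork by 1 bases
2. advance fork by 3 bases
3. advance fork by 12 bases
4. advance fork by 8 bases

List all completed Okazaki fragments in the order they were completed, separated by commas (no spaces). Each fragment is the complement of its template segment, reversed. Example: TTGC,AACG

Answer: TGACG,ACAGA,CAGCG,CCAGT

Derivation:
Step 1: advance 1 -> fork_pos = 0 + 1 = 1. Next multiple of 5 is 5 (not reached); still 0 fragment(s).
Step 2: advance 3 -> fork_pos = 1 + 3 = 4. Next multiple of 5 is 5 (not reached); still 0 fragment(s).
Step 3: advance 12 -> fork_pos = 4 + 12 = 16. Reached multiple(s) of 5: 5, 10, 15 -> fragments 1-3 completed (3 total).
Step 4: advance 8 -> fork_pos = 16 + 8 = 24. Reached multiple(s) of 5: 20 -> fragment 4 completed (4 total).
Final fork_pos = 24, so 4 fragment(s) are complete. Build each: template segment -> complement -> reverse.
Fragment 1: template[0:5] = CGTCA -> complement GCAGT -> reversed TGACG
Fragment 2: template[5:10] = TCTGT -> complement AGACA -> reversed ACAGA
Fragment 3: template[10:15] = CGCTG -> complement GCGAC -> reversed CAGCG
Fragment 4: template[15:20] = ACTGG -> complement TGACC -> reversed CCAGT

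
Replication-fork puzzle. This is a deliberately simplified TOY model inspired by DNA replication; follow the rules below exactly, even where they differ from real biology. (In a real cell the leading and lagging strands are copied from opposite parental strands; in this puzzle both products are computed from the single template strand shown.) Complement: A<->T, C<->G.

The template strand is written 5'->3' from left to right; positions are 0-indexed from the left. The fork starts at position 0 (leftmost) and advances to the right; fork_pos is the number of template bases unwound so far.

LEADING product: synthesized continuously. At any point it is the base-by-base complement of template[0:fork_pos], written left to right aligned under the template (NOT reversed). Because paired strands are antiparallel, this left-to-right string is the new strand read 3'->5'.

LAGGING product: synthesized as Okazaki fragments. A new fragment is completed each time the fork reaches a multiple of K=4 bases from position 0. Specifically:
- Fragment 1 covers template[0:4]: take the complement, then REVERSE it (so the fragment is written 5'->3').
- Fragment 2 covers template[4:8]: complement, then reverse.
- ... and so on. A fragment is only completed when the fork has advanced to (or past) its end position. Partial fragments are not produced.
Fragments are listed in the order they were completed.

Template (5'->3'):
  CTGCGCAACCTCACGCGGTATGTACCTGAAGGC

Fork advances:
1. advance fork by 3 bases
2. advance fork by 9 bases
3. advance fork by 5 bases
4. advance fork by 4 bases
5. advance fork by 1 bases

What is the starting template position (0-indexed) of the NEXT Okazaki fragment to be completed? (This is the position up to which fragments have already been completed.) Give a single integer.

Step 1: advance 3 -> fork_pos = 0 + 3 = 3. Next multiple of 4 is 4 (not reached); still 0 fragment(s).
Step 2: advance 9 -> fork_pos = 3 + 9 = 12. Reached multiple(s) of 4: 4, 8, 12 -> fragments 1-3 completed (3 total).
Step 3: advance 5 -> fork_pos = 12 + 5 = 17. Reached multiple(s) of 4: 16 -> fragment 4 completed (4 total).
Step 4: advance 4 -> fork_pos = 17 + 4 = 21. Reached multiple(s) of 4: 20 -> fragment 5 completed (5 total).
Step 5: advance 1 -> fork_pos = 21 + 1 = 22. Next multiple of 4 is 24 (not reached); still 5 fragment(s).
5 fragment(s) completed, covering template[0:20] (5 x 4 = 20). The next fragment, fragment 6, covers template[20:24], so it starts at position 20.

Answer: 20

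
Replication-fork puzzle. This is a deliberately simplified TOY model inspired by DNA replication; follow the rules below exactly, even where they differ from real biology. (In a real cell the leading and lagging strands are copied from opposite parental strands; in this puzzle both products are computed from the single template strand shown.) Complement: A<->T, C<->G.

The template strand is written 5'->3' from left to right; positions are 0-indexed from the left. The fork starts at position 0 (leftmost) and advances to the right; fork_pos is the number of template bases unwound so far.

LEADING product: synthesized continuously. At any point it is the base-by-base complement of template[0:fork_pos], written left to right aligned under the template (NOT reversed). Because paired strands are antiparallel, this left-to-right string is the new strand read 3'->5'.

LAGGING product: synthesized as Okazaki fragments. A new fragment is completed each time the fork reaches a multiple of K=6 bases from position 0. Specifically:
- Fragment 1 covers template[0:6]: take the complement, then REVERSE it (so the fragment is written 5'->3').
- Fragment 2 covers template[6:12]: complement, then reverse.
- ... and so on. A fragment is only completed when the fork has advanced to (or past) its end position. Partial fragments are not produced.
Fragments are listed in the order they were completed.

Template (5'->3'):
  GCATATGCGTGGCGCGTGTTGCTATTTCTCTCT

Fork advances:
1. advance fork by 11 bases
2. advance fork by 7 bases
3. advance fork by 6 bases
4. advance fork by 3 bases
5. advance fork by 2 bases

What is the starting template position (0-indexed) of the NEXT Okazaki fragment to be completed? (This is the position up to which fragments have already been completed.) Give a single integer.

Step 1: advance 11 -> fork_pos = 0 + 11 = 11. Reached multiple(s) of 6: 6 -> fragment 1 completed (1 total).
Step 2: advance 7 -> fork_pos = 11 + 7 = 18. Reached multiple(s) of 6: 12, 18 -> fragments 2-3 completed (3 total).
Step 3: advance 6 -> fork_pos = 18 + 6 = 24. Reached multiple(s) of 6: 24 -> fragment 4 completed (4 total).
Step 4: advance 3 -> fork_pos = 24 + 3 = 27. Next multiple of 6 is 30 (not reached); still 4 fragment(s).
Step 5: advance 2 -> fork_pos = 27 + 2 = 29. Next multiple of 6 is 30 (not reached); still 4 fragment(s).
4 fragment(s) completed, covering template[0:24] (4 x 6 = 24). The next fragment, fragment 5, covers template[24:30], so it starts at position 24.

Answer: 24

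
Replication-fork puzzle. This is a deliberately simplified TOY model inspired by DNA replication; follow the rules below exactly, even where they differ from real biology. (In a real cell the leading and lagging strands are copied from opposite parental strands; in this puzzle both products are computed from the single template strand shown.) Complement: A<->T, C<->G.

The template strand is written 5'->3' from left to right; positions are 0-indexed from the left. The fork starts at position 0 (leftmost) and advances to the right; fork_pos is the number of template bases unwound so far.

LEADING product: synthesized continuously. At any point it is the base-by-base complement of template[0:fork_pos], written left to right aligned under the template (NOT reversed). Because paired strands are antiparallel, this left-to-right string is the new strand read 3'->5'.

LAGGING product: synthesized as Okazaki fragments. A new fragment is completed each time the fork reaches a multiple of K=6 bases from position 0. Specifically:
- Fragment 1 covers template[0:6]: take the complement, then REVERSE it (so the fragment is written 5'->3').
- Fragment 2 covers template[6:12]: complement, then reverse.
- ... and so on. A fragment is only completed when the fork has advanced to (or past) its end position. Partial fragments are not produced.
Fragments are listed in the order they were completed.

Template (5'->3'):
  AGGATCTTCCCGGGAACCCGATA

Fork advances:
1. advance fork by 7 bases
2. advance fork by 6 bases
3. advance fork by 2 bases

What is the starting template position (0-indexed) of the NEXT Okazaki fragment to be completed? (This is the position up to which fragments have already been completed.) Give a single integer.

Answer: 12

Derivation:
Step 1: advance 7 -> fork_pos = 0 + 7 = 7. Reached multiple(s) of 6: 6 -> fragment 1 completed (1 total).
Step 2: advance 6 -> fork_pos = 7 + 6 = 13. Reached multiple(s) of 6: 12 -> fragment 2 completed (2 total).
Step 3: advance 2 -> fork_pos = 13 + 2 = 15. Next multiple of 6 is 18 (not reached); still 2 fragment(s).
2 fragment(s) completed, covering template[0:12] (2 x 6 = 12). The next fragment, fragment 3, covers template[12:18], so it starts at position 12.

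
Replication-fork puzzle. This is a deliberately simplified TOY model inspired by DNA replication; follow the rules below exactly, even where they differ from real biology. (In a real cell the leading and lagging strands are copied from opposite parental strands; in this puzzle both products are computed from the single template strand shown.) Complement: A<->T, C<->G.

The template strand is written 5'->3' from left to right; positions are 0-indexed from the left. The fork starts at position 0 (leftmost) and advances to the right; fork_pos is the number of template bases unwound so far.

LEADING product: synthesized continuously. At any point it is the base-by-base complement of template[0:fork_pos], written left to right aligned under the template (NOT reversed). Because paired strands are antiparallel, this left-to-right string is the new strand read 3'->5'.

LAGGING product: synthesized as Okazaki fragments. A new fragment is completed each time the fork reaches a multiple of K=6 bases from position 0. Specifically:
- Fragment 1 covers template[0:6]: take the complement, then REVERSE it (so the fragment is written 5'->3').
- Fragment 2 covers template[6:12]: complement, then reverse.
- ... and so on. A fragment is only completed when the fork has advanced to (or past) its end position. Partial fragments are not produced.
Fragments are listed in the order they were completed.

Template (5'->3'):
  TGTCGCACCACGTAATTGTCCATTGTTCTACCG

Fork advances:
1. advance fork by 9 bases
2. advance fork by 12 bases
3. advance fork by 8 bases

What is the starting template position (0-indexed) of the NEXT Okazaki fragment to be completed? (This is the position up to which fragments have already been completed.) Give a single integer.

Answer: 24

Derivation:
Step 1: advance 9 -> fork_pos = 0 + 9 = 9. Reached multiple(s) of 6: 6 -> fragment 1 completed (1 total).
Step 2: advance 12 -> fork_pos = 9 + 12 = 21. Reached multiple(s) of 6: 12, 18 -> fragments 2-3 completed (3 total).
Step 3: advance 8 -> fork_pos = 21 + 8 = 29. Reached multiple(s) of 6: 24 -> fragment 4 completed (4 total).
4 fragment(s) completed, covering template[0:24] (4 x 6 = 24). The next fragment, fragment 5, covers template[24:30], so it starts at position 24.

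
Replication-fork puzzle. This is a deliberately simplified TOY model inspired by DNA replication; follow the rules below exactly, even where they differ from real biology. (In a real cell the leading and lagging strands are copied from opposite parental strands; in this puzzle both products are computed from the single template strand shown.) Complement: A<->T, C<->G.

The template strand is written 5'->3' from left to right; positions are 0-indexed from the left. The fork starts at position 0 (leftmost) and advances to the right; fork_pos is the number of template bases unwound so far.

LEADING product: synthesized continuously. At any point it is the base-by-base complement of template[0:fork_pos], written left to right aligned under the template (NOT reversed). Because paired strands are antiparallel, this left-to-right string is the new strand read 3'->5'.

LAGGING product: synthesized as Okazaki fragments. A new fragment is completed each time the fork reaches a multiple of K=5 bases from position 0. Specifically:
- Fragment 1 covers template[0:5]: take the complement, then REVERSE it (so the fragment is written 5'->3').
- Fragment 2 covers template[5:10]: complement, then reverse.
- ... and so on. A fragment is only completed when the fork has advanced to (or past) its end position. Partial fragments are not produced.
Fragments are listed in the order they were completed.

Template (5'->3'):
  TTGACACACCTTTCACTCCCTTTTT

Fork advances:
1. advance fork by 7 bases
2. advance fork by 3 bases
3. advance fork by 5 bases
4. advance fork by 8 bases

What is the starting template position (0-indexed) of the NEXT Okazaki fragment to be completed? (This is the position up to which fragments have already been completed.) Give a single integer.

Answer: 20

Derivation:
Step 1: advance 7 -> fork_pos = 0 + 7 = 7. Reached multiple(s) of 5: 5 -> fragment 1 completed (1 total).
Step 2: advance 3 -> fork_pos = 7 + 3 = 10. Reached multiple(s) of 5: 10 -> fragment 2 completed (2 total).
Step 3: advance 5 -> fork_pos = 10 + 5 = 15. Reached multiple(s) of 5: 15 -> fragment 3 completed (3 total).
Step 4: advance 8 -> fork_pos = 15 + 8 = 23. Reached multiple(s) of 5: 20 -> fragment 4 completed (4 total).
4 fragment(s) completed, covering template[0:20] (4 x 5 = 20). The next fragment, fragment 5, covers template[20:25], so it starts at position 20.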